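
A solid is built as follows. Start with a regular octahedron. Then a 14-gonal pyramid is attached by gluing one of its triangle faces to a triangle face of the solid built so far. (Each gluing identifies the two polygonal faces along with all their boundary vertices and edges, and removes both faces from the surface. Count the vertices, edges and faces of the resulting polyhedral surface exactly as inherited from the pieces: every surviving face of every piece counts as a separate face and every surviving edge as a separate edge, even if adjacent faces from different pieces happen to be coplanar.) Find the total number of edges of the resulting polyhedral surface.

A regular octahedron: V=6, E=12, F=8.
Attach a 14-gonal pyramid (V=15, E=28, F=15) along a 3-gon: merge 3 vertices and 3 edges, delete both glued faces → V=18, E=37, F=21.
Check: V − E + F = 18 − 37 + 21 = 2.

37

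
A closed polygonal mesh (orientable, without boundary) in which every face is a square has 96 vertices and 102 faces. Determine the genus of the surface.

Every face is a square, so 2E = 4·102 = 408, giving E = 204.
χ = V − E + F = 96 − 204 + 102 = -6.
For a closed orientable surface χ = 2 − 2g, so g = (2 − (-6))/2 = 4.

4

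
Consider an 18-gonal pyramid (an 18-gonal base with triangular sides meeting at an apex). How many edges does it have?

A pyramid on an n-gon base has one n-gon and n triangles: V = 18 + 1 = 19, E = 2·18 = 36, F = 18 + 1 = 19.

36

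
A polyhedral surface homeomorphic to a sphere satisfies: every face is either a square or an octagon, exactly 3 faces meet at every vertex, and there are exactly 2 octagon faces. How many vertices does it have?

16

Let x be the number of squares; then F = 2 + x.
Edge–face incidences: 2E = 8·2 + 4·x = 16 + 4x.
Every vertex has degree 3, so 3V = 2E.
Euler: V − E + F = 2 ⇒ (2E)/3 − E + (2 + x) = 2.
Multiply by 6: 2·(2E) − 3·(2E) + 6·(2 + x) = 12, i.e. 12 + 6x − (16 + 4x) = 12.
Collecting terms: 2x − 4 = 12, so 2x = 16, so x = 8.
Then 2E = 16 + 4·8 = 48, so E = 24, V = 2E/3 = 16, F = 2 + 8 = 10.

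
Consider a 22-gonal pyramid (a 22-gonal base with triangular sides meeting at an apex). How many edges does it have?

A pyramid on an n-gon base has one n-gon and n triangles: V = 22 + 1 = 23, E = 2·22 = 44, F = 22 + 1 = 23.

44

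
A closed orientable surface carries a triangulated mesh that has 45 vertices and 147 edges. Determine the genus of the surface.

3

Every face is a triangle and each edge borders two faces, so 3F = 2·147, giving F = 98.
χ = V − E + F = 45 − 147 + 98 = -4.
For a closed orientable surface χ = 2 − 2g, so g = (2 − (-4))/2 = 3.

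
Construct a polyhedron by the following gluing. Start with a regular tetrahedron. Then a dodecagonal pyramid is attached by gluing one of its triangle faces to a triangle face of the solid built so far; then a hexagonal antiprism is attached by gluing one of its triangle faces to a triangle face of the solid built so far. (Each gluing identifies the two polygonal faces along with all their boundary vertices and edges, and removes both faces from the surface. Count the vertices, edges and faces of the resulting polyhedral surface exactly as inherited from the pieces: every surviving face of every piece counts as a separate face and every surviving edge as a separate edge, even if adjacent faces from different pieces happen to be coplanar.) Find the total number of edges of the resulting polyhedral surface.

48

A regular tetrahedron: V=4, E=6, F=4.
Attach a dodecagonal pyramid (V=13, E=24, F=13) along a 3-gon: merge 3 vertices and 3 edges, delete both glued faces → V=14, E=27, F=15.
Attach a hexagonal antiprism (V=12, E=24, F=14) along a 3-gon: merge 3 vertices and 3 edges, delete both glued faces → V=23, E=48, F=27.
Check: V − E + F = 23 − 48 + 27 = 2.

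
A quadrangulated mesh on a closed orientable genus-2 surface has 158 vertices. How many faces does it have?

χ = 2 − 2·2 = -2, and every face is a square so 4F = 2E.
V − E + F = -2 with E = 4F/2 gives 158 − (4/2 − 1)·F = -2, so F = 160 and E = 320.

160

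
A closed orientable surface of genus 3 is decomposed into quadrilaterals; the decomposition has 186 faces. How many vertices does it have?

χ = 2 − 2·3 = -4, and every face is a square so 4F = 2E.
E = 4·186/2 = 372. Then V = -4 + E − F = -4 + 372 − 186 = 182.

182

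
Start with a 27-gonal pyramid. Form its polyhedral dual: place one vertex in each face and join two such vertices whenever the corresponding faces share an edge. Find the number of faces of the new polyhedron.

28

The base solid has V = 28, E = 54, F = 28.
The dual swaps V and F and preserves E: V′ = F = 28, E′ = E = 54, F′ = V = 28.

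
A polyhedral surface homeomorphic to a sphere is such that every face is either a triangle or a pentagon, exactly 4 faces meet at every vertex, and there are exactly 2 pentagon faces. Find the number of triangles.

10

Let x be the number of triangles; then F = 2 + x.
Edge–face incidences: 2E = 5·2 + 3·x = 10 + 3x.
Every vertex has degree 4, so 4V = 2E.
Euler: V − E + F = 2 ⇒ (2E)/4 − E + (2 + x) = 2.
Multiply by 8: 2·(2E) − 4·(2E) + 8·(2 + x) = 16, i.e. 16 + 8x − 2·(10 + 3x) = 16.
Collecting terms: 2x − 4 = 16, so 2x = 20, so x = 10.
Then 2E = 10 + 3·10 = 40, so E = 20, V = 2E/4 = 10, F = 2 + 10 = 12.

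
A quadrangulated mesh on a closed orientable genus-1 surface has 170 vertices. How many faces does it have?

170

χ = 2 − 2·1 = 0, and every face is a square so 4F = 2E.
V − E + F = 0 with E = 4F/2 gives 170 − (4/2 − 1)·F = 0, so F = 170 and E = 340.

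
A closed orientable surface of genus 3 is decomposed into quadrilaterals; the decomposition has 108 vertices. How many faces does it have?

χ = 2 − 2·3 = -4, and every face is a square so 4F = 2E.
V − E + F = -4 with E = 4F/2 gives 108 − (4/2 − 1)·F = -4, so F = 112 and E = 224.

112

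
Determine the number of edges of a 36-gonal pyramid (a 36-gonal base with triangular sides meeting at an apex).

72

A pyramid on an n-gon base has one n-gon and n triangles: V = 36 + 1 = 37, E = 2·36 = 72, F = 36 + 1 = 37.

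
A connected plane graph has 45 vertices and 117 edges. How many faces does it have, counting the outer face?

74

Euler's formula for a connected plane graph: V − E + F = 2, so F = 2 − 45 + 117 = 74.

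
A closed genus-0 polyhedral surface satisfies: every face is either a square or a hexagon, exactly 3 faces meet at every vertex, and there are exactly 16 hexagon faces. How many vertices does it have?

Let x be the number of squares; then F = 16 + x.
Edge–face incidences: 2E = 6·16 + 4·x = 96 + 4x.
Every vertex has degree 3, so 3V = 2E.
Euler: V − E + F = 2 ⇒ (2E)/3 − E + (16 + x) = 2.
Multiply by 6: 2·(2E) − 3·(2E) + 6·(16 + x) = 12, i.e. 96 + 6x − (96 + 4x) = 12.
Collecting terms: 2x = 12, so x = 6.
Then 2E = 96 + 4·6 = 120, so E = 60, V = 2E/3 = 40, F = 16 + 6 = 22.

40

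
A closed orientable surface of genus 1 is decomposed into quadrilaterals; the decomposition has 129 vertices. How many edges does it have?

χ = 2 − 2·1 = 0, and every face is a square so 4F = 2E.
V − E + F = 0 with E = 4F/2 gives 129 − (4/2 − 1)·F = 0, so F = 129 and E = 258.

258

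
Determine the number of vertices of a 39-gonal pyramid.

A pyramid on an n-gon base has one n-gon and n triangles: V = 39 + 1 = 40, E = 2·39 = 78, F = 39 + 1 = 40.

40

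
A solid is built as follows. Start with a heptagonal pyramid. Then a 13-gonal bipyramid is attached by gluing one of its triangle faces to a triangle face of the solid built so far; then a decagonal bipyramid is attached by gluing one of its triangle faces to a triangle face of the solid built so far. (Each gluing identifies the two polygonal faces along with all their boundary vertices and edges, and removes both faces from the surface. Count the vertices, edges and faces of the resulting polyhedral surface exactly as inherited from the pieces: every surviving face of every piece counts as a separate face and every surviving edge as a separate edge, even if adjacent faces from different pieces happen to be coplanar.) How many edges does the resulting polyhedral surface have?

A heptagonal pyramid: V=8, E=14, F=8.
Attach a 13-gonal bipyramid (V=15, E=39, F=26) along a 3-gon: merge 3 vertices and 3 edges, delete both glued faces → V=20, E=50, F=32.
Attach a decagonal bipyramid (V=12, E=30, F=20) along a 3-gon: merge 3 vertices and 3 edges, delete both glued faces → V=29, E=77, F=50.
Check: V − E + F = 29 − 77 + 50 = 2.

77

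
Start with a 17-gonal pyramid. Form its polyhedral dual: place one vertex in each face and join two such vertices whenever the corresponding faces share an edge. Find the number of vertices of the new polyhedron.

The base solid has V = 18, E = 34, F = 18.
The dual swaps V and F and preserves E: V′ = F = 18, E′ = E = 34, F′ = V = 18.

18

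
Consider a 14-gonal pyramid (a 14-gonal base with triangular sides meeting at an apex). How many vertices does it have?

15

A pyramid on an n-gon base has one n-gon and n triangles: V = 14 + 1 = 15, E = 2·14 = 28, F = 14 + 1 = 15.
Check: V − E + F = 15 − 28 + 15 = 2.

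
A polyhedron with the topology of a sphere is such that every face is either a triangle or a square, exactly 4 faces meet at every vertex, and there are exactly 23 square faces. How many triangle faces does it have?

Let x be the number of triangles; then F = 23 + x.
Edge–face incidences: 2E = 4·23 + 3·x = 92 + 3x.
Every vertex has degree 4, so 4V = 2E.
Euler: V − E + F = 2 ⇒ (2E)/4 − E + (23 + x) = 2.
Multiply by 8: 2·(2E) − 4·(2E) + 8·(23 + x) = 16, i.e. 184 + 8x − 2·(92 + 3x) = 16.
Collecting terms: 2x = 16, so x = 8.
Then 2E = 92 + 3·8 = 116, so E = 58, V = 2E/4 = 29, F = 23 + 8 = 31.

8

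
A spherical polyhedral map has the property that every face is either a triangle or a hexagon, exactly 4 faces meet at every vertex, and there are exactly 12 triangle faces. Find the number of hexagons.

2

Let x be the number of hexagons; then F = 12 + x.
Edge–face incidences: 2E = 3·12 + 6·x = 36 + 6x.
Every vertex has degree 4, so 4V = 2E.
Euler: V − E + F = 2 ⇒ (2E)/4 − E + (12 + x) = 2.
Multiply by 8: 2·(2E) − 4·(2E) + 8·(12 + x) = 16, i.e. 96 + 8x − 2·(36 + 6x) = 16.
Collecting terms: −4x + 24 = 16, so −4x = −8, so x = 2.
Then 2E = 36 + 6·2 = 48, so E = 24, V = 2E/4 = 12, F = 12 + 2 = 14.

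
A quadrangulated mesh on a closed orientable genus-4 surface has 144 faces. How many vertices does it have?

138

χ = 2 − 2·4 = -6, and every face is a square so 4F = 2E.
E = 4·144/2 = 288. Then V = -6 + E − F = -6 + 288 − 144 = 138.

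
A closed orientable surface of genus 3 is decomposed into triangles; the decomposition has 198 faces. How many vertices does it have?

95

χ = 2 − 2·3 = -4, and every face is a triangle so 3F = 2E.
E = 3·198/2 = 297. Then V = -4 + E − F = -4 + 297 − 198 = 95.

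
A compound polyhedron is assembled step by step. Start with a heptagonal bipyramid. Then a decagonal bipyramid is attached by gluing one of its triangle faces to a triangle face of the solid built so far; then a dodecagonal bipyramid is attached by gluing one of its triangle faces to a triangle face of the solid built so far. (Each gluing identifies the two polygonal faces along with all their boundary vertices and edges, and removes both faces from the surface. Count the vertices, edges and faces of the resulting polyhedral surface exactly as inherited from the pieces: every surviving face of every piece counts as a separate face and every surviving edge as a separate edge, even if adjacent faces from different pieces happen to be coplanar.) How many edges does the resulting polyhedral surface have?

81

A heptagonal bipyramid: V=9, E=21, F=14.
Attach a decagonal bipyramid (V=12, E=30, F=20) along a 3-gon: merge 3 vertices and 3 edges, delete both glued faces → V=18, E=48, F=32.
Attach a dodecagonal bipyramid (V=14, E=36, F=24) along a 3-gon: merge 3 vertices and 3 edges, delete both glued faces → V=29, E=81, F=54.
Check: V − E + F = 29 − 81 + 54 = 2.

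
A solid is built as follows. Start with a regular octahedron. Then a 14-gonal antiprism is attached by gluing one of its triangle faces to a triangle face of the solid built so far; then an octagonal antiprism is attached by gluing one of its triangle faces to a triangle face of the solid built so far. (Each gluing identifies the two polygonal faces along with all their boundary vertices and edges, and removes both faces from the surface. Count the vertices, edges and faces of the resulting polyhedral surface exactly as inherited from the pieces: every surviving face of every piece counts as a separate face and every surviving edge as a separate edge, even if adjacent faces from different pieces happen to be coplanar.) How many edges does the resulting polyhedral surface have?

94

A regular octahedron: V=6, E=12, F=8.
Attach a 14-gonal antiprism (V=28, E=56, F=30) along a 3-gon: merge 3 vertices and 3 edges, delete both glued faces → V=31, E=65, F=36.
Attach an octagonal antiprism (V=16, E=32, F=18) along a 3-gon: merge 3 vertices and 3 edges, delete both glued faces → V=44, E=94, F=52.
Check: V − E + F = 44 − 94 + 52 = 2.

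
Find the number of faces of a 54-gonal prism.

A prism on an n-gon has two n-gon bases and n rectangular sides: V = 2·54 = 108, E = 3·54 = 162, F = 54 + 2 = 56.
Check: V − E + F = 108 − 162 + 56 = 2.

56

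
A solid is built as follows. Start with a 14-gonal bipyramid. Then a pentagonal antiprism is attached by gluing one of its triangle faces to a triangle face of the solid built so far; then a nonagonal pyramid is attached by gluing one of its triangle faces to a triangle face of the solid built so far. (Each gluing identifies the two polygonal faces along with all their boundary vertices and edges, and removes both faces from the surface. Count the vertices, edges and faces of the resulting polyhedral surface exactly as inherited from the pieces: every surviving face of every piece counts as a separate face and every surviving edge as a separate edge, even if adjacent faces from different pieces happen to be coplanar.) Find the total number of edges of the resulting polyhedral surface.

74

A 14-gonal bipyramid: V=16, E=42, F=28.
Attach a pentagonal antiprism (V=10, E=20, F=12) along a 3-gon: merge 3 vertices and 3 edges, delete both glued faces → V=23, E=59, F=38.
Attach a nonagonal pyramid (V=10, E=18, F=10) along a 3-gon: merge 3 vertices and 3 edges, delete both glued faces → V=30, E=74, F=46.
Check: V − E + F = 30 − 74 + 46 = 2.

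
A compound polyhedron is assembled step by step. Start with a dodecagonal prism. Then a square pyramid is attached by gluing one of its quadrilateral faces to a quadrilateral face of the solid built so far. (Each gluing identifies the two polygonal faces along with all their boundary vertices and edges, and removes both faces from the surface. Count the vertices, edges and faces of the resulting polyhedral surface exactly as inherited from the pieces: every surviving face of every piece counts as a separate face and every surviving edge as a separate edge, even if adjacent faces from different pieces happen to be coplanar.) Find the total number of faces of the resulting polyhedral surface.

17

A dodecagonal prism: V=24, E=36, F=14.
Attach a square pyramid (V=5, E=8, F=5) along a 4-gon: merge 4 vertices and 4 edges, delete both glued faces → V=25, E=40, F=17.
Check: V − E + F = 25 − 40 + 17 = 2.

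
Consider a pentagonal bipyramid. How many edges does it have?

A bipyramid over an n-gon has 2n triangular faces and n + 2 vertices: V = 5 + 2 = 7, E = 3·5 = 15, F = 2·5 = 10.

15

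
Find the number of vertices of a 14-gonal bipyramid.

16

A bipyramid over an n-gon has 2n triangular faces and n + 2 vertices: V = 14 + 2 = 16, E = 3·14 = 42, F = 2·14 = 28.
Check: V − E + F = 16 − 42 + 28 = 2.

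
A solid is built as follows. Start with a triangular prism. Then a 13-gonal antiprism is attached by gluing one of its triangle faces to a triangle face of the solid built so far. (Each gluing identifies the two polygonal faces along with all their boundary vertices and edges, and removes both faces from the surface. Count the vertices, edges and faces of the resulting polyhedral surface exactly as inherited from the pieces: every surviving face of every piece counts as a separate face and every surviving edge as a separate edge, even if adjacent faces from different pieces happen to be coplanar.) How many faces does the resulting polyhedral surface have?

31

A triangular prism: V=6, E=9, F=5.
Attach a 13-gonal antiprism (V=26, E=52, F=28) along a 3-gon: merge 3 vertices and 3 edges, delete both glued faces → V=29, E=58, F=31.
Check: V − E + F = 29 − 58 + 31 = 2.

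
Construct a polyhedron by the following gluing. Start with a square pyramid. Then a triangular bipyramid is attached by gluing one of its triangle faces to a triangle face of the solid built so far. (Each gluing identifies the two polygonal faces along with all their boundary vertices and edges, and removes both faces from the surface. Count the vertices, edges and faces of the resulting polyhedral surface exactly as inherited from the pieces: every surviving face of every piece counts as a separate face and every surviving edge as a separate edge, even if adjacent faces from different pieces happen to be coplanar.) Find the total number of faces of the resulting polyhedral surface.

9

A square pyramid: V=5, E=8, F=5.
Attach a triangular bipyramid (V=5, E=9, F=6) along a 3-gon: merge 3 vertices and 3 edges, delete both glued faces → V=7, E=14, F=9.
Check: V − E + F = 7 − 14 + 9 = 2.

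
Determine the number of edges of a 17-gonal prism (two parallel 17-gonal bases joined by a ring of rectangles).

A prism on an n-gon has two n-gon bases and n rectangular sides: V = 2·17 = 34, E = 3·17 = 51, F = 17 + 2 = 19.

51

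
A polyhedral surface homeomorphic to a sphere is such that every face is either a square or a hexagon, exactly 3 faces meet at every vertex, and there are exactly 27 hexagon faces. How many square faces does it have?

6

Let x be the number of squares; then F = 27 + x.
Edge–face incidences: 2E = 6·27 + 4·x = 162 + 4x.
Every vertex has degree 3, so 3V = 2E.
Euler: V − E + F = 2 ⇒ (2E)/3 − E + (27 + x) = 2.
Multiply by 6: 2·(2E) − 3·(2E) + 6·(27 + x) = 12, i.e. 162 + 6x − (162 + 4x) = 12.
Collecting terms: 2x = 12, so x = 6.
Then 2E = 162 + 4·6 = 186, so E = 93, V = 2E/3 = 62, F = 27 + 6 = 33.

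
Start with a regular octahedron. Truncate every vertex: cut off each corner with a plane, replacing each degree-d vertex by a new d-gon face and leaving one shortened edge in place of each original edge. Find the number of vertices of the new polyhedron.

24

The base solid has V = 6, E = 12, F = 8.
Truncation replaces each original edge-end by a new vertex, so V′ = 2E = 24.
Each original edge survives, and each old vertex of degree d contributes d new edges; summing degrees gives Σd = 2E, so E′ = E + 2E = 3E = 36.
Each original face survives and each original vertex becomes one new face: F′ = F + V = 14.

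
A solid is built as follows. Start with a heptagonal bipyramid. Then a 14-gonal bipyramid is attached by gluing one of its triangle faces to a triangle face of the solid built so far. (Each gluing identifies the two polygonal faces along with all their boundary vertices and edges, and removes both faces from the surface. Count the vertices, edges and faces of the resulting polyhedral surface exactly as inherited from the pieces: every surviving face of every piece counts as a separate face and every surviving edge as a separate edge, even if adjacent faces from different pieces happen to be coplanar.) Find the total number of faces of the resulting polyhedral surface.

40

A heptagonal bipyramid: V=9, E=21, F=14.
Attach a 14-gonal bipyramid (V=16, E=42, F=28) along a 3-gon: merge 3 vertices and 3 edges, delete both glued faces → V=22, E=60, F=40.
Check: V − E + F = 22 − 60 + 40 = 2.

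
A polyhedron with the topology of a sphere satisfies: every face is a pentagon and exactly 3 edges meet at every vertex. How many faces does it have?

12

Each face has 5 edges and each edge borders two faces, so 2E = 5F.
Each vertex has degree 3, so 3V = 2E and hence V = 5F/3.
Euler: V − E + F = 2 ⇒ (5F/3) − (5F/2) + F = 2.
Multiply by 6: (10 − 15 + 6)F = 12, i.e. 1F = 12.
So F = 12, E = 5·12/2 = 30, V = 5·12/3 = 20.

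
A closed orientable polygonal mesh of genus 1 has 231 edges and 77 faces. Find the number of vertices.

For a closed orientable surface of genus 1, χ = 2 − 2·1 = 0.
V = 0 + E − F = 0 + 231 − 77 = 154.

154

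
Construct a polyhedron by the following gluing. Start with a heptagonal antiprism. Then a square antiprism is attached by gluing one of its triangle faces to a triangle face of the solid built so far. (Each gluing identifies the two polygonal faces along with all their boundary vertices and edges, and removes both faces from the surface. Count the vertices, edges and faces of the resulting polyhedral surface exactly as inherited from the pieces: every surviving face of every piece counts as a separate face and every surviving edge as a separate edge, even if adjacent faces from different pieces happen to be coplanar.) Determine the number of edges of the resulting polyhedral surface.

41

A heptagonal antiprism: V=14, E=28, F=16.
Attach a square antiprism (V=8, E=16, F=10) along a 3-gon: merge 3 vertices and 3 edges, delete both glued faces → V=19, E=41, F=24.
Check: V − E + F = 19 − 41 + 24 = 2.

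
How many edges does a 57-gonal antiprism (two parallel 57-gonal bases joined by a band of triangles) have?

228

An antiprism on an n-gon has two n-gon caps and 2n triangles: V = 2·57 = 114, E = 4·57 = 228, F = 2·57 + 2 = 116.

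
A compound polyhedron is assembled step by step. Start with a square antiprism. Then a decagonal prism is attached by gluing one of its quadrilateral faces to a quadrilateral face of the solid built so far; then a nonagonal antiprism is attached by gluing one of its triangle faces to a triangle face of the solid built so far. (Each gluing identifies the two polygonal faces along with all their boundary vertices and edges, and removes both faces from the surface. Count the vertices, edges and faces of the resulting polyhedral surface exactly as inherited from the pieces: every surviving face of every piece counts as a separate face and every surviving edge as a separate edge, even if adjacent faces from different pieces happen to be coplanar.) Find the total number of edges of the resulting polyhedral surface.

A square antiprism: V=8, E=16, F=10.
Attach a decagonal prism (V=20, E=30, F=12) along a 4-gon: merge 4 vertices and 4 edges, delete both glued faces → V=24, E=42, F=20.
Attach a nonagonal antiprism (V=18, E=36, F=20) along a 3-gon: merge 3 vertices and 3 edges, delete both glued faces → V=39, E=75, F=38.
Check: V − E + F = 39 − 75 + 38 = 2.

75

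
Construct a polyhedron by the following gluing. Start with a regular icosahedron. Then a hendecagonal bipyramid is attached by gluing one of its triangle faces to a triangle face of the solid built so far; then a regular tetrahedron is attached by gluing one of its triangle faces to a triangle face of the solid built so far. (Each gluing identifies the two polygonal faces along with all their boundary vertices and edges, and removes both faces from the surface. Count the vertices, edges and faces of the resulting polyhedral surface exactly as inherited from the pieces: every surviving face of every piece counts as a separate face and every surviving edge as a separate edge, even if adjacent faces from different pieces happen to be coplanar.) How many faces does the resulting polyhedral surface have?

A regular icosahedron: V=12, E=30, F=20.
Attach a hendecagonal bipyramid (V=13, E=33, F=22) along a 3-gon: merge 3 vertices and 3 edges, delete both glued faces → V=22, E=60, F=40.
Attach a regular tetrahedron (V=4, E=6, F=4) along a 3-gon: merge 3 vertices and 3 edges, delete both glued faces → V=23, E=63, F=42.
Check: V − E + F = 23 − 63 + 42 = 2.

42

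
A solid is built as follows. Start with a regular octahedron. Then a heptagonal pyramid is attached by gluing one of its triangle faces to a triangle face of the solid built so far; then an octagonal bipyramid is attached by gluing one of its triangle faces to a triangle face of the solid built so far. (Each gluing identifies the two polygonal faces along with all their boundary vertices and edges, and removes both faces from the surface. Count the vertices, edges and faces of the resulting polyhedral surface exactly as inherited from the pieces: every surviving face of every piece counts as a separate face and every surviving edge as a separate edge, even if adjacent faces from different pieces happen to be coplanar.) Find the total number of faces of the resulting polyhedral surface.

28

A regular octahedron: V=6, E=12, F=8.
Attach a heptagonal pyramid (V=8, E=14, F=8) along a 3-gon: merge 3 vertices and 3 edges, delete both glued faces → V=11, E=23, F=14.
Attach an octagonal bipyramid (V=10, E=24, F=16) along a 3-gon: merge 3 vertices and 3 edges, delete both glued faces → V=18, E=44, F=28.
Check: V − E + F = 18 − 44 + 28 = 2.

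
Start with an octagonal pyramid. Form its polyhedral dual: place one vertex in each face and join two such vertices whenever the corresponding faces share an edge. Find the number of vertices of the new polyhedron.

9

The base solid has V = 9, E = 16, F = 9.
The dual swaps V and F and preserves E: V′ = F = 9, E′ = E = 16, F′ = V = 9.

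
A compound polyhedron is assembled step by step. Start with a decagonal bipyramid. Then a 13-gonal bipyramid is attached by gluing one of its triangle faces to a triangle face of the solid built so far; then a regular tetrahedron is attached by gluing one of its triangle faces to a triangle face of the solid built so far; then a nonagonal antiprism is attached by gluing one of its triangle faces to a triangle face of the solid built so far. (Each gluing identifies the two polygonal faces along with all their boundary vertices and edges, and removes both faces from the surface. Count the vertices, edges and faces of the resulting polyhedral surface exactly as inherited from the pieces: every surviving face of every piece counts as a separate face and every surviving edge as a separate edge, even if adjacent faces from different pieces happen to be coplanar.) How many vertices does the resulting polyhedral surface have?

A decagonal bipyramid: V=12, E=30, F=20.
Attach a 13-gonal bipyramid (V=15, E=39, F=26) along a 3-gon: merge 3 vertices and 3 edges, delete both glued faces → V=24, E=66, F=44.
Attach a regular tetrahedron (V=4, E=6, F=4) along a 3-gon: merge 3 vertices and 3 edges, delete both glued faces → V=25, E=69, F=46.
Attach a nonagonal antiprism (V=18, E=36, F=20) along a 3-gon: merge 3 vertices and 3 edges, delete both glued faces → V=40, E=102, F=64.
Check: V − E + F = 40 − 102 + 64 = 2.

40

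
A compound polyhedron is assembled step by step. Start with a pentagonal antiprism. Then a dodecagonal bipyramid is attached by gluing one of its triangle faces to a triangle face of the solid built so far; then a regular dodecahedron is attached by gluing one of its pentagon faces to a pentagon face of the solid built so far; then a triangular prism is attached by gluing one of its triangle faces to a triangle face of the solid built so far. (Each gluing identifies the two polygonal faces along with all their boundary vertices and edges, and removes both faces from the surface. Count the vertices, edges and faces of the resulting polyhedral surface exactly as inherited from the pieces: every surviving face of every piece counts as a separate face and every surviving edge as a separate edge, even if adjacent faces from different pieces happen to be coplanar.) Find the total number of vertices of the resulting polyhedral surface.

A pentagonal antiprism: V=10, E=20, F=12.
Attach a dodecagonal bipyramid (V=14, E=36, F=24) along a 3-gon: merge 3 vertices and 3 edges, delete both glued faces → V=21, E=53, F=34.
Attach a regular dodecahedron (V=20, E=30, F=12) along a 5-gon: merge 5 vertices and 5 edges, delete both glued faces → V=36, E=78, F=44.
Attach a triangular prism (V=6, E=9, F=5) along a 3-gon: merge 3 vertices and 3 edges, delete both glued faces → V=39, E=84, F=47.
Check: V − E + F = 39 − 84 + 47 = 2.

39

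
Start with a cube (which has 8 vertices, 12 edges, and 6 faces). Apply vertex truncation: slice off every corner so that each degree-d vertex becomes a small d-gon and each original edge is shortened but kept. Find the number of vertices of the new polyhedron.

Truncation replaces each original edge-end by a new vertex, so V′ = 2E = 24.
Each original edge survives, and each old vertex of degree d contributes d new edges; summing degrees gives Σd = 2E, so E′ = E + 2E = 3E = 36.
Each original face survives and each original vertex becomes one new face: F′ = F + V = 14.

24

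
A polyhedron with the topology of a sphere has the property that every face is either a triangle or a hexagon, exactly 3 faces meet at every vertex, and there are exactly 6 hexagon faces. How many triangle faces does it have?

4

Let x be the number of triangles; then F = 6 + x.
Edge–face incidences: 2E = 6·6 + 3·x = 36 + 3x.
Every vertex has degree 3, so 3V = 2E.
Euler: V − E + F = 2 ⇒ (2E)/3 − E + (6 + x) = 2.
Multiply by 6: 2·(2E) − 3·(2E) + 6·(6 + x) = 12, i.e. 36 + 6x − (36 + 3x) = 12.
Collecting terms: 3x = 12, so x = 4.
Then 2E = 36 + 3·4 = 48, so E = 24, V = 2E/3 = 16, F = 6 + 4 = 10.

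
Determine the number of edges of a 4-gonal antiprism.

16

An antiprism on an n-gon has two n-gon caps and 2n triangles: V = 2·4 = 8, E = 4·4 = 16, F = 2·4 + 2 = 10.
Check: V − E + F = 8 − 16 + 10 = 2.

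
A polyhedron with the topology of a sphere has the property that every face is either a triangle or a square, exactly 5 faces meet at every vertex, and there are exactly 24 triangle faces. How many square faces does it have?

2

Let x be the number of squares; then F = 24 + x.
Edge–face incidences: 2E = 3·24 + 4·x = 72 + 4x.
Every vertex has degree 5, so 5V = 2E.
Euler: V − E + F = 2 ⇒ (2E)/5 − E + (24 + x) = 2.
Multiply by 10: 2·(2E) − 5·(2E) + 10·(24 + x) = 20, i.e. 240 + 10x − 3·(72 + 4x) = 20.
Collecting terms: −2x + 24 = 20, so −2x = −4, so x = 2.
Then 2E = 72 + 4·2 = 80, so E = 40, V = 2E/5 = 16, F = 24 + 2 = 26.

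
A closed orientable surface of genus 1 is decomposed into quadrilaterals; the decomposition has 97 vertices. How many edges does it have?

194

χ = 2 − 2·1 = 0, and every face is a square so 4F = 2E.
V − E + F = 0 with E = 4F/2 gives 97 − (4/2 − 1)·F = 0, so F = 97 and E = 194.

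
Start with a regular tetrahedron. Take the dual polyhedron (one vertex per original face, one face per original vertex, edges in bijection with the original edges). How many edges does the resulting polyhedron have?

The base solid has V = 4, E = 6, F = 4.
The dual swaps V and F and preserves E: V′ = F = 4, E′ = E = 6, F′ = V = 4.

6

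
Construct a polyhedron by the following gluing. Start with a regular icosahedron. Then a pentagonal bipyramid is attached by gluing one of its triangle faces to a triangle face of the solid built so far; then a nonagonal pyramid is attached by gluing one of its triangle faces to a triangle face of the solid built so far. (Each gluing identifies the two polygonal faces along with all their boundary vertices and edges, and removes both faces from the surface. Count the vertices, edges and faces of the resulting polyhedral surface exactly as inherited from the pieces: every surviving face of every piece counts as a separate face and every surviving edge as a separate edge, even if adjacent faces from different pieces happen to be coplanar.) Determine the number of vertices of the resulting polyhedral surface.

A regular icosahedron: V=12, E=30, F=20.
Attach a pentagonal bipyramid (V=7, E=15, F=10) along a 3-gon: merge 3 vertices and 3 edges, delete both glued faces → V=16, E=42, F=28.
Attach a nonagonal pyramid (V=10, E=18, F=10) along a 3-gon: merge 3 vertices and 3 edges, delete both glued faces → V=23, E=57, F=36.
Check: V − E + F = 23 − 57 + 36 = 2.

23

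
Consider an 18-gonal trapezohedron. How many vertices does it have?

38

The n-trapezohedron (dual of the n-antiprism) has V = 2·18 + 2 = 38, E = 4·18 = 72, F = 2·18 = 36.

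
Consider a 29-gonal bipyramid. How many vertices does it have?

31

A bipyramid over an n-gon has 2n triangular faces and n + 2 vertices: V = 29 + 2 = 31, E = 3·29 = 87, F = 2·29 = 58.
Check: V − E + F = 31 − 87 + 58 = 2.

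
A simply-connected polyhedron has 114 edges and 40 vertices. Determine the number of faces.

Here V − E + F = 2.
F = 2 − V + E = 2 − 40 + 114 = 76.

76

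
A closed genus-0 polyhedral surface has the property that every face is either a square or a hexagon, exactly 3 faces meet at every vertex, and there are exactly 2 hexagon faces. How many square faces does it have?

Let x be the number of squares; then F = 2 + x.
Edge–face incidences: 2E = 6·2 + 4·x = 12 + 4x.
Every vertex has degree 3, so 3V = 2E.
Euler: V − E + F = 2 ⇒ (2E)/3 − E + (2 + x) = 2.
Multiply by 6: 2·(2E) − 3·(2E) + 6·(2 + x) = 12, i.e. 12 + 6x − (12 + 4x) = 12.
Collecting terms: 2x = 12, so x = 6.
Then 2E = 12 + 4·6 = 36, so E = 18, V = 2E/3 = 12, F = 2 + 6 = 8.

6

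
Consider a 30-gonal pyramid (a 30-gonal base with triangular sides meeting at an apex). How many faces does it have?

31

A pyramid on an n-gon base has one n-gon and n triangles: V = 30 + 1 = 31, E = 2·30 = 60, F = 30 + 1 = 31.
Check: V − E + F = 31 − 60 + 31 = 2.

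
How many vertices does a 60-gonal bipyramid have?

62

A bipyramid over an n-gon has 2n triangular faces and n + 2 vertices: V = 60 + 2 = 62, E = 3·60 = 180, F = 2·60 = 120.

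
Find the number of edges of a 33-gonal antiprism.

An antiprism on an n-gon has two n-gon caps and 2n triangles: V = 2·33 = 66, E = 4·33 = 132, F = 2·33 + 2 = 68.

132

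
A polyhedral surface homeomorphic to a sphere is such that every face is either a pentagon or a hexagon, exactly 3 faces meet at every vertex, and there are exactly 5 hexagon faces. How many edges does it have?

Let x be the number of pentagons; then F = 5 + x.
Edge–face incidences: 2E = 6·5 + 5·x = 30 + 5x.
Every vertex has degree 3, so 3V = 2E.
Euler: V − E + F = 2 ⇒ (2E)/3 − E + (5 + x) = 2.
Multiply by 6: 2·(2E) − 3·(2E) + 6·(5 + x) = 12, i.e. 30 + 6x − (30 + 5x) = 12.
Collecting terms: x = 12.
Then 2E = 30 + 5·12 = 90, so E = 45, V = 2E/3 = 30, F = 5 + 12 = 17.

45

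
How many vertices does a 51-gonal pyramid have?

A pyramid on an n-gon base has one n-gon and n triangles: V = 51 + 1 = 52, E = 2·51 = 102, F = 51 + 1 = 52.
Check: V − E + F = 52 − 102 + 52 = 2.

52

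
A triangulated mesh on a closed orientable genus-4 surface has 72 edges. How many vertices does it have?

χ = 2 − 2·4 = -6, and every face is a triangle so 3F = 2E.
F = 2E/3 = 48. Then V = -6 + E − F = -6 + 72 − 48 = 18.

18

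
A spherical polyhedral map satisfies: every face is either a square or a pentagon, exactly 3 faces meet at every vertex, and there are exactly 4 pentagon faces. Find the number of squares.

Let x be the number of squares; then F = 4 + x.
Edge–face incidences: 2E = 5·4 + 4·x = 20 + 4x.
Every vertex has degree 3, so 3V = 2E.
Euler: V − E + F = 2 ⇒ (2E)/3 − E + (4 + x) = 2.
Multiply by 6: 2·(2E) − 3·(2E) + 6·(4 + x) = 12, i.e. 24 + 6x − (20 + 4x) = 12.
Collecting terms: 2x + 4 = 12, so 2x = 8, so x = 4.
Then 2E = 20 + 4·4 = 36, so E = 18, V = 2E/3 = 12, F = 4 + 4 = 8.

4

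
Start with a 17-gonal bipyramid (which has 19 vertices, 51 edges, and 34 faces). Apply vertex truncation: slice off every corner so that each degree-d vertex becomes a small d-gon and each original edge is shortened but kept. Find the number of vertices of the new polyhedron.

102

Truncation replaces each original edge-end by a new vertex, so V′ = 2E = 102.
Each original edge survives, and each old vertex of degree d contributes d new edges; summing degrees gives Σd = 2E, so E′ = E + 2E = 3E = 153.
Each original face survives and each original vertex becomes one new face: F′ = F + V = 53.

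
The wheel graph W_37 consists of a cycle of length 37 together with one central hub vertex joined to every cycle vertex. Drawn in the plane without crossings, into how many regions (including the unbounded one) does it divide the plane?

W_37 has V = 37 + 1 = 38 vertices and E = 2·37 = 74 edges.
By Euler's formula F = 2 − V + E = 2 − 38 + 74 = 38.

38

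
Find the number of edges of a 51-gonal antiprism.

204

An antiprism on an n-gon has two n-gon caps and 2n triangles: V = 2·51 = 102, E = 4·51 = 204, F = 2·51 + 2 = 104.
Check: V − E + F = 102 − 204 + 104 = 2.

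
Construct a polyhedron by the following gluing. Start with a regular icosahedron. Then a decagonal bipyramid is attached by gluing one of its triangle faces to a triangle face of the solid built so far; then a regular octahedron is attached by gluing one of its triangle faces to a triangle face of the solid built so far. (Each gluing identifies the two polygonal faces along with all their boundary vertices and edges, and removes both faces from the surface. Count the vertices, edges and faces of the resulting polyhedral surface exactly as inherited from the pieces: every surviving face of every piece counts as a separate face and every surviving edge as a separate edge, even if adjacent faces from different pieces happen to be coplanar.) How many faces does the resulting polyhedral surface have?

A regular icosahedron: V=12, E=30, F=20.
Attach a decagonal bipyramid (V=12, E=30, F=20) along a 3-gon: merge 3 vertices and 3 edges, delete both glued faces → V=21, E=57, F=38.
Attach a regular octahedron (V=6, E=12, F=8) along a 3-gon: merge 3 vertices and 3 edges, delete both glued faces → V=24, E=66, F=44.
Check: V − E + F = 24 − 66 + 44 = 2.

44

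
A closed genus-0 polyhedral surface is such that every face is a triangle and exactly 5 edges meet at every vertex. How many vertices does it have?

12

Each face has 3 edges and each edge borders two faces, so 2E = 3F.
Each vertex has degree 5, so 5V = 2E and hence V = 3F/5.
Euler: V − E + F = 2 ⇒ (3F/5) − (3F/2) + F = 2.
Multiply by 10: (6 − 15 + 10)F = 20, i.e. 1F = 20.
So F = 20, E = 3·20/2 = 30, V = 3·20/5 = 12.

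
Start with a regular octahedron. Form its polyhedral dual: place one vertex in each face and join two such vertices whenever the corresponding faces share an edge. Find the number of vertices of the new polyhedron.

8

The base solid has V = 6, E = 12, F = 8.
The dual swaps V and F and preserves E: V′ = F = 8, E′ = E = 12, F′ = V = 6.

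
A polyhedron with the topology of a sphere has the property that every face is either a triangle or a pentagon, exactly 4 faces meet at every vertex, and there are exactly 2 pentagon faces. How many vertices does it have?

10

Let x be the number of triangles; then F = 2 + x.
Edge–face incidences: 2E = 5·2 + 3·x = 10 + 3x.
Every vertex has degree 4, so 4V = 2E.
Euler: V − E + F = 2 ⇒ (2E)/4 − E + (2 + x) = 2.
Multiply by 8: 2·(2E) − 4·(2E) + 8·(2 + x) = 16, i.e. 16 + 8x − 2·(10 + 3x) = 16.
Collecting terms: 2x − 4 = 16, so 2x = 20, so x = 10.
Then 2E = 10 + 3·10 = 40, so E = 20, V = 2E/4 = 10, F = 2 + 10 = 12.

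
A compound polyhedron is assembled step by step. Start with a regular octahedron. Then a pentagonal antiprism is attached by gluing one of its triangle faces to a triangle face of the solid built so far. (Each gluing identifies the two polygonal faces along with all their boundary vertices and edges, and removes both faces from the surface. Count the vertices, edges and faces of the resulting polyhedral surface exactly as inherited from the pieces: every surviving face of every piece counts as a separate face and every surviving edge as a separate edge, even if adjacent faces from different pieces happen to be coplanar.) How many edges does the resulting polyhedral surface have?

29

A regular octahedron: V=6, E=12, F=8.
Attach a pentagonal antiprism (V=10, E=20, F=12) along a 3-gon: merge 3 vertices and 3 edges, delete both glued faces → V=13, E=29, F=18.
Check: V − E + F = 13 − 29 + 18 = 2.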